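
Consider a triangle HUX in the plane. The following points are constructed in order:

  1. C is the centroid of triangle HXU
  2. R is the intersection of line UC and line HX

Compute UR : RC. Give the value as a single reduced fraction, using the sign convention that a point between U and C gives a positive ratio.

UR:RC = -3

Assign H = (0, 0), U = (1, 0), X = (0, 1) — the answer is frame-independent, so this choice is without loss of generality.
1. C is the centroid of triangle HXU ⇒ C = (1/3, 1/3)
2. R is the intersection of line UC and line HX ⇒ R = (0, 1/2)
R = U + t·(C−U) with t = 3/2, so UR:RC = t:(1−t) = 3/2:-1/2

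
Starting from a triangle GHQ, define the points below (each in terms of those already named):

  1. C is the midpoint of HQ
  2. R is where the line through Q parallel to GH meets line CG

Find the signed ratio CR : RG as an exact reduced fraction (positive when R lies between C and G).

Choose coordinates G = (0, 0), H = (1, 0), Q = (0, 1).
1. C is the midpoint of HQ ⇒ C = (1/2, 1/2)
2. R is where the line through Q parallel to GH meets line CG ⇒ R = (1, 1)
R = C + t·(G−C) with t = -1, so CR:RG = t:(1−t) = -1:2

CR:RG = -1/2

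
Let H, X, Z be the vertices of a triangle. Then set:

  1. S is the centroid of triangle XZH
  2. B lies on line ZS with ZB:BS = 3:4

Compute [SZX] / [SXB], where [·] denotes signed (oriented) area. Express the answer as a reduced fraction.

[SZX]:[SXB] = -7/4

Work in coordinates with H = (0, 0), X = (1, 0), Z = (0, 1).
1. S is the centroid of triangle XZH ⇒ S = (1/3, 1/3)
2. B lies on line ZS with ZB:BS = 3:4 ⇒ B = (1/7, 5/7)
2·[SZX] = -1/3, 2·[SXB] = 4/21
[SZX]:[SXB] = -1/3:4/21 = -7/4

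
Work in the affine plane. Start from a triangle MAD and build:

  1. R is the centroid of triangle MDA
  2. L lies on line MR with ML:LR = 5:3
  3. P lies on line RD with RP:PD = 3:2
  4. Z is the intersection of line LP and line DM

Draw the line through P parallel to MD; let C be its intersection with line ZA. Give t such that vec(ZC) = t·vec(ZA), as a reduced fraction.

Choose coordinates M = (0, 0), A = (1, 0), D = (0, 1).
1. R is the centroid of triangle MDA ⇒ R = (1/3, 1/3)
2. L lies on line MR with ML:LR = 5:3 ⇒ L = (5/24, 5/24)
3. P lies on line RD with RP:PD = 3:2 ⇒ P = (2/15, 11/15)
4. Z is the intersection of line LP and line DM ⇒ Z = (0, 5/3)
through P parallel to MD: direction (0, 1); meets ZA at C = (2/15, 13/9)
C = Z + t·(A−Z) with t = 2/15

t = 2/15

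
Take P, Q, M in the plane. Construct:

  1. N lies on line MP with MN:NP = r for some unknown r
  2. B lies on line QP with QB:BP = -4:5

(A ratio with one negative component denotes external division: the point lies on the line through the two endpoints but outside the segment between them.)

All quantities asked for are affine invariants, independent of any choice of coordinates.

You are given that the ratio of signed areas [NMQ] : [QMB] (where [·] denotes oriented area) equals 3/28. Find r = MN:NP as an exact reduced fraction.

Choose coordinates P = (0, 0), Q = (1, 0), M = (0, 1).
1. With MN:NP = r, write λ = r/(r+1) so N = M + λ·(P−M); N is affine-linear in λ
2. B lies on line QP with QB:BP = -4:5 ⇒ B = (5, 0)
Every point depending on N is an affine combination of N and λ-independent points, so each such coordinate is linear in λ; the λ² term in each signed area is a multiple of (P−M)×(P−M) = 0, so 2·[NMQ] and 2·[QMB] are each linear in λ. Evaluating at λ=0 and λ=1:
  2·[NMQ] = −λ,   2·[QMB] = -4
So [NMQ]:[QMB] = (−λ) / (-4). Setting this equal to 3/28:
  −λ = 3/28·(-4)  ⇒  λ = 3/7
Then r = λ/(1−λ) = (3/7)/(4/7) = 3/4. Check: with r = 3/4, N = (0, 4/7) and [NMQ]:[QMB] = 3/28 as required.

r = 3/4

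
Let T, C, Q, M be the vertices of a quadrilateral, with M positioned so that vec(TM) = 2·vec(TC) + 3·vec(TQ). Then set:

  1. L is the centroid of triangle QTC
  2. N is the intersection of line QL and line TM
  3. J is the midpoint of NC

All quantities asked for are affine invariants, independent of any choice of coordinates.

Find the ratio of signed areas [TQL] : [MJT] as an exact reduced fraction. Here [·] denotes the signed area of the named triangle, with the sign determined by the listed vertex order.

Choose coordinates T = (0, 0), C = (1, 0), Q = (0, 1), M = (2, 3).
1. L is the centroid of triangle QTC ⇒ L = (1/3, 1/3)
2. N is the intersection of line QL and line TM ⇒ N = (2/7, 3/7)
3. J is the midpoint of NC ⇒ J = (9/14, 3/14)
2·[TQL] = -1/3, 2·[MJT] = -3/2
[TQL]:[MJT] = -1/3:-3/2 = 2/9

[TQL]:[MJT] = 2/9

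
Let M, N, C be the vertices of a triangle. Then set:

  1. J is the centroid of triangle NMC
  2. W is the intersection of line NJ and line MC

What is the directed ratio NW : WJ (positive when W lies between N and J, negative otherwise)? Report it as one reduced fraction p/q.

NW:WJ = -3

Work in coordinates with M = (0, 0), N = (1, 0), C = (0, 1).
1. J is the centroid of triangle NMC ⇒ J = (1/3, 1/3)
2. W is the intersection of line NJ and line MC ⇒ W = (0, 1/2)
W = N + t·(J−N) with t = 3/2, so NW:WJ = t:(1−t) = 3/2:-1/2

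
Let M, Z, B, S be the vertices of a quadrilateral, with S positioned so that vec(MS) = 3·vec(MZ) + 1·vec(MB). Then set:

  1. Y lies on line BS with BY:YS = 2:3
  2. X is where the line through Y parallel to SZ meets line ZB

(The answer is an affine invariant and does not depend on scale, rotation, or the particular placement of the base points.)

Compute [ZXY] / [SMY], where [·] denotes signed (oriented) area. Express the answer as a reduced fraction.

[ZXY]:[SMY] = 2/5

Set M = (0, 0), Z = (1, 0), B = (0, 1), S = (3, 1); any affine frame gives the same invariant.
1. Y lies on line BS with BY:YS = 2:3 ⇒ Y = (6/5, 1)
2. X is where the line through Y parallel to SZ meets line ZB ⇒ X = (2/5, 3/5)
2·[ZXY] = -18/25, 2·[SMY] = -9/5
[ZXY]:[SMY] = -18/25:-9/5 = 2/5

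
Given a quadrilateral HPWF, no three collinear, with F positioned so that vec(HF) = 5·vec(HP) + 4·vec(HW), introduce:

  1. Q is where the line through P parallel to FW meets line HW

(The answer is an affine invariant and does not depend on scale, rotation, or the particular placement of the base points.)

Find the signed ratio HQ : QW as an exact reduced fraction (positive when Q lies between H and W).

HQ:QW = -3/8

Work in coordinates with H = (0, 0), P = (1, 0), W = (0, 1), F = (5, 4).
1. Q is where the line through P parallel to FW meets line HW ⇒ Q = (0, -3/5)
Q = H + t·(W−H) with t = -3/5, so HQ:QW = t:(1−t) = -3/5:8/5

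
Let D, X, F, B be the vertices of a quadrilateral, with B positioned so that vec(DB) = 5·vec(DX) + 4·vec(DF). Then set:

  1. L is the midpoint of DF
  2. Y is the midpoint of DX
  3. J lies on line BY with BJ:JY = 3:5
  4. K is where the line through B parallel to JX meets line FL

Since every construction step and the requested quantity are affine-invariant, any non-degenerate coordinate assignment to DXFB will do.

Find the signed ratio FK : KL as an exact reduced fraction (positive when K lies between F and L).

Assign D = (0, 0), X = (1, 0), F = (0, 1), B = (5, 4) — the answer is frame-independent, so this choice is without loss of generality.
1. L is the midpoint of DF ⇒ L = (0, 1/2)
2. Y is the midpoint of DX ⇒ Y = (1/2, 0)
3. J lies on line BY with BJ:JY = 3:5 ⇒ J = (53/16, 5/2)
4. K is where the line through B parallel to JX meets line FL ⇒ K = (0, -52/37)
K = F + t·(L−F) with t = 178/37, so FK:KL = t:(1−t) = 178/37:-141/37

FK:KL = -178/141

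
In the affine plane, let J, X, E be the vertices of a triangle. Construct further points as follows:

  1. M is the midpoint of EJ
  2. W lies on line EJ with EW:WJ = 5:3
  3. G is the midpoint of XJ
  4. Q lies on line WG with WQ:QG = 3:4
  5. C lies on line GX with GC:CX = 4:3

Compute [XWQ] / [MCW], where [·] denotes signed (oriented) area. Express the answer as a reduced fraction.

[XWQ]:[MCW] = -9/11

Assign J = (0, 0), X = (1, 0), E = (0, 1) — the answer is frame-independent, so this choice is without loss of generality.
1. M is the midpoint of EJ ⇒ M = (0, 1/2)
2. W lies on line EJ with EW:WJ = 5:3 ⇒ W = (0, 3/8)
3. G is the midpoint of XJ ⇒ G = (1/2, 0)
4. Q lies on line WG with WQ:QG = 3:4 ⇒ Q = (3/14, 3/14)
5. C lies on line GX with GC:CX = 4:3 ⇒ C = (11/14, 0)
2·[XWQ] = 9/112, 2·[MCW] = -11/112
[XWQ]:[MCW] = 9/112:-11/112 = -9/11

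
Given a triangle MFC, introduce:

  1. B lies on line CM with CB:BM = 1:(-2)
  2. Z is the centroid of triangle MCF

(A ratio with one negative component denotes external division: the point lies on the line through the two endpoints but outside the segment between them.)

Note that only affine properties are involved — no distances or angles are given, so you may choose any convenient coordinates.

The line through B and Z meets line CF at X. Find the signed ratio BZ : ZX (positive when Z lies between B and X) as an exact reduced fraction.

BZ:ZX = -4

Choose coordinates M = (0, 0), F = (1, 0), C = (0, 1).
1. B lies on line CM with CB:BM = 1:(-2) ⇒ B = (0, 2)
2. Z is the centroid of triangle MCF ⇒ Z = (1/3, 1/3)
line BZ meets CF at X = (1/4, 3/4)
Z = B + t·(X−B) with t = 4/3, so BZ:ZX = 4/3:-1/3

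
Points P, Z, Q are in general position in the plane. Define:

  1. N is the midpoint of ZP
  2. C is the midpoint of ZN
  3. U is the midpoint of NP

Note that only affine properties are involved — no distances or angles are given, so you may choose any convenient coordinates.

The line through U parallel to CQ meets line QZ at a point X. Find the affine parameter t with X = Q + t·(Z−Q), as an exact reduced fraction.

t = -2

Set P = (0, 0), Z = (1, 0), Q = (0, 1); any affine frame gives the same invariant.
1. N is the midpoint of ZP ⇒ N = (1/2, 0)
2. C is the midpoint of ZN ⇒ C = (3/4, 0)
3. U is the midpoint of NP ⇒ U = (1/4, 0)
through U parallel to CQ: direction (-3/4, 1); meets QZ at X = (-2, 3)
X = Q + t·(Z−Q) with t = -2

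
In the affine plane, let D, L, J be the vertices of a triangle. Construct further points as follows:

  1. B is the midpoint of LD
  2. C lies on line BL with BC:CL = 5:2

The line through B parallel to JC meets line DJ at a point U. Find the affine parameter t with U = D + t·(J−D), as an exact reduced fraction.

t = 7/12

Assign D = (0, 0), L = (1, 0), J = (0, 1) — the answer is frame-independent, so this choice is without loss of generality.
1. B is the midpoint of LD ⇒ B = (1/2, 0)
2. C lies on line BL with BC:CL = 5:2 ⇒ C = (6/7, 0)
through B parallel to JC: direction (6/7, -1); meets DJ at U = (0, 7/12)
U = D + t·(J−D) with t = 7/12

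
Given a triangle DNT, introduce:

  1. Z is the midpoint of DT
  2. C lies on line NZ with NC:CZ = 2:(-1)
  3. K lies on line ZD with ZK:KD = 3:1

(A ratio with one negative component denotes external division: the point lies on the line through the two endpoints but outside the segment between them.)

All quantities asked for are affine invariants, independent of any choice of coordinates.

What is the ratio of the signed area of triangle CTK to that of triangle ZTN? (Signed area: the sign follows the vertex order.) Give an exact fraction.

Choose coordinates D = (0, 0), N = (1, 0), T = (0, 1).
1. Z is the midpoint of DT ⇒ Z = (0, 1/2)
2. C lies on line NZ with NC:CZ = 2:(-1) ⇒ C = (-1, 1)
3. K lies on line ZD with ZK:KD = 3:1 ⇒ K = (0, 1/8)
2·[CTK] = -7/8, 2·[ZTN] = -1/2
[CTK]:[ZTN] = -7/8:-1/2 = 7/4

[CTK]:[ZTN] = 7/4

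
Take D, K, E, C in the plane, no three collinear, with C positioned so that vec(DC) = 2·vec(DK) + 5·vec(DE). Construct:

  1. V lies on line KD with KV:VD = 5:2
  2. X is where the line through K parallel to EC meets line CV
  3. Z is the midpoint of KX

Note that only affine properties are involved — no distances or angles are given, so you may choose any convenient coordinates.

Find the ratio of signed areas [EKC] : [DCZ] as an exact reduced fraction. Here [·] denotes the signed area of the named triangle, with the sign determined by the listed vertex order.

[EKC]:[DCZ] = -132/85

Set D = (0, 0), K = (1, 0), E = (0, 1), C = (2, 5); any affine frame gives the same invariant.
1. V lies on line KD with KV:VD = 5:2 ⇒ V = (2/7, 0)
2. X is where the line through K parallel to EC meets line CV ⇒ X = (-14/11, -50/11)
3. Z is the midpoint of KX ⇒ Z = (-3/22, -25/11)
2·[EKC] = 6, 2·[DCZ] = -85/22
[EKC]:[DCZ] = 6:-85/22 = -132/85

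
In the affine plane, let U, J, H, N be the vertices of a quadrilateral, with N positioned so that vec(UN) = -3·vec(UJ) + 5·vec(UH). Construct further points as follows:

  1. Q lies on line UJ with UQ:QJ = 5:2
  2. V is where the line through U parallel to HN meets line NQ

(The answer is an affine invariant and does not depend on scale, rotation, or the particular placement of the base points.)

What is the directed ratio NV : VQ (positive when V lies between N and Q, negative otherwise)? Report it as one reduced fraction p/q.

Set U = (0, 0), J = (1, 0), H = (0, 1), N = (-3, 5); any affine frame gives the same invariant.
1. Q lies on line UJ with UQ:QJ = 5:2 ⇒ Q = (5/7, 0)
2. V is where the line through U parallel to HN meets line NQ ⇒ V = (75, -100)
V = N + t·(Q−N) with t = 21, so NV:VQ = t:(1−t) = 21:-20

NV:VQ = -21/20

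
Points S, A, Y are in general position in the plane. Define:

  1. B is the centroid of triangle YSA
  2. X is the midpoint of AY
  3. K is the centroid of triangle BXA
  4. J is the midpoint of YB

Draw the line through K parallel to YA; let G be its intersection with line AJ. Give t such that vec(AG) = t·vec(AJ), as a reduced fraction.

t = 2/3

Assign S = (0, 0), A = (1, 0), Y = (0, 1) — the answer is frame-independent, so this choice is without loss of generality.
1. B is the centroid of triangle YSA ⇒ B = (1/3, 1/3)
2. X is the midpoint of AY ⇒ X = (1/2, 1/2)
3. K is the centroid of triangle BXA ⇒ K = (11/18, 5/18)
4. J is the midpoint of YB ⇒ J = (1/6, 2/3)
through K parallel to YA: direction (1, -1); meets AJ at G = (4/9, 4/9)
G = A + t·(J−A) with t = 2/3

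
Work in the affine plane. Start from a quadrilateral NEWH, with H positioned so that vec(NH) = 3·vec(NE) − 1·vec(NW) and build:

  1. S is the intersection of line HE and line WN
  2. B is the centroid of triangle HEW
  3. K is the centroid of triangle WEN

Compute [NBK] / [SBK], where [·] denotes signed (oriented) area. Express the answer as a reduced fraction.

Work in coordinates with N = (0, 0), E = (1, 0), W = (0, 1), H = (3, -1).
1. S is the intersection of line HE and line WN ⇒ S = (0, 1/2)
2. B is the centroid of triangle HEW ⇒ B = (4/3, 0)
3. K is the centroid of triangle WEN ⇒ K = (1/3, 1/3)
2·[NBK] = 4/9, 2·[SBK] = -1/18
[NBK]:[SBK] = 4/9:-1/18 = -8

[NBK]:[SBK] = -8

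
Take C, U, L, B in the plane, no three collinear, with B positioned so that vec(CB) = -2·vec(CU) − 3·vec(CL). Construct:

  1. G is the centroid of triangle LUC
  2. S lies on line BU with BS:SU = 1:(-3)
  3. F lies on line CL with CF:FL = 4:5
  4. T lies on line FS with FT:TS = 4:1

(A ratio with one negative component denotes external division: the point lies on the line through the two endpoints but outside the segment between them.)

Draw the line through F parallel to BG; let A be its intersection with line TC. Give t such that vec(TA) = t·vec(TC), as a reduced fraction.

t = 1/11

Choose coordinates C = (0, 0), U = (1, 0), L = (0, 1), B = (-2, -3).
1. G is the centroid of triangle LUC ⇒ G = (1/3, 1/3)
2. S lies on line BU with BS:SU = 1:(-3) ⇒ S = (-7/2, -9/2)
3. F lies on line CL with CF:FL = 4:5 ⇒ F = (0, 4/9)
4. T lies on line FS with FT:TS = 4:1 ⇒ T = (-14/5, -158/45)
through F parallel to BG: direction (7/3, 10/3); meets TC at A = (-28/11, -316/99)
A = T + t·(C−T) with t = 1/11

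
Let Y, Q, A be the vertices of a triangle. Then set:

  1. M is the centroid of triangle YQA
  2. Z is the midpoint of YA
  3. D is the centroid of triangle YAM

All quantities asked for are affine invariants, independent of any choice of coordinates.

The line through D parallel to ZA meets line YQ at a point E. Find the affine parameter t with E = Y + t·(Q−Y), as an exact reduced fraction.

Assign Y = (0, 0), Q = (1, 0), A = (0, 1) — the answer is frame-independent, so this choice is without loss of generality.
1. M is the centroid of triangle YQA ⇒ M = (1/3, 1/3)
2. Z is the midpoint of YA ⇒ Z = (0, 1/2)
3. D is the centroid of triangle YAM ⇒ D = (1/9, 4/9)
through D parallel to ZA: direction (0, 1/2); meets YQ at E = (1/9, 0)
E = Y + t·(Q−Y) with t = 1/9

t = 1/9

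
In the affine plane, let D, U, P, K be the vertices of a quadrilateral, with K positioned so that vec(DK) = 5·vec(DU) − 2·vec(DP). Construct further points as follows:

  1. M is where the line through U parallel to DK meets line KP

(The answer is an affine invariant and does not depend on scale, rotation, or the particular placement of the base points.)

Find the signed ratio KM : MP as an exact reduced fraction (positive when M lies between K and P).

KM:MP = 2/3

Work in coordinates with D = (0, 0), U = (1, 0), P = (0, 1), K = (5, -2).
1. M is where the line through U parallel to DK meets line KP ⇒ M = (3, -4/5)
M = K + t·(P−K) with t = 2/5, so KM:MP = t:(1−t) = 2/5:3/5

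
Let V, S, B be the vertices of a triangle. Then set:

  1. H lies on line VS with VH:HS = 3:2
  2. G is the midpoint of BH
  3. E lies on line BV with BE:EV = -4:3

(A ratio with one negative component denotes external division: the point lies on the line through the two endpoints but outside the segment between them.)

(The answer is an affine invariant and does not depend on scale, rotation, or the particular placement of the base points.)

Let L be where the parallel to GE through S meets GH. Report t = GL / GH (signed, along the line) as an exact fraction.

t = 13/6

Choose coordinates V = (0, 0), S = (1, 0), B = (0, 1).
1. H lies on line VS with VH:HS = 3:2 ⇒ H = (3/5, 0)
2. G is the midpoint of BH ⇒ G = (3/10, 1/2)
3. E lies on line BV with BE:EV = -4:3 ⇒ E = (0, -3)
through S parallel to GE: direction (-3/10, -7/2); meets GH at L = (19/20, -7/12)
L = G + t·(H−G) with t = 13/6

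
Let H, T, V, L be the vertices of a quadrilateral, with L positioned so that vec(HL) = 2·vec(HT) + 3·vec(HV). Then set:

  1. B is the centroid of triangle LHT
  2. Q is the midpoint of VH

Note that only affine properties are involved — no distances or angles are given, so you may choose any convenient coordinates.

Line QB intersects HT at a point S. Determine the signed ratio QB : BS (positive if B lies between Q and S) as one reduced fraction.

QB:BS = -1/2

Work in coordinates with H = (0, 0), T = (1, 0), V = (0, 1), L = (2, 3).
1. B is the centroid of triangle LHT ⇒ B = (1, 1)
2. Q is the midpoint of VH ⇒ Q = (0, 1/2)
line QB meets HT at S = (-1, 0)
B = Q + t·(S−Q) with t = -1, so QB:BS = -1:2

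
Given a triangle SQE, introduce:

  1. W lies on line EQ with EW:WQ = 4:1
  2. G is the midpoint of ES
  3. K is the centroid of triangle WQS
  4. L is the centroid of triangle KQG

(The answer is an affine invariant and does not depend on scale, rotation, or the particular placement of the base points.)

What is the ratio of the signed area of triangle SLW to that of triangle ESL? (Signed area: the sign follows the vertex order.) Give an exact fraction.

[SLW]:[ESL] = -1/12

Choose coordinates S = (0, 0), Q = (1, 0), E = (0, 1).
1. W lies on line EQ with EW:WQ = 4:1 ⇒ W = (4/5, 1/5)
2. G is the midpoint of ES ⇒ G = (0, 1/2)
3. K is the centroid of triangle WQS ⇒ K = (3/5, 1/15)
4. L is the centroid of triangle KQG ⇒ L = (8/15, 17/90)
2·[SLW] = -2/45, 2·[ESL] = 8/15
[SLW]:[ESL] = -2/45:8/15 = -1/12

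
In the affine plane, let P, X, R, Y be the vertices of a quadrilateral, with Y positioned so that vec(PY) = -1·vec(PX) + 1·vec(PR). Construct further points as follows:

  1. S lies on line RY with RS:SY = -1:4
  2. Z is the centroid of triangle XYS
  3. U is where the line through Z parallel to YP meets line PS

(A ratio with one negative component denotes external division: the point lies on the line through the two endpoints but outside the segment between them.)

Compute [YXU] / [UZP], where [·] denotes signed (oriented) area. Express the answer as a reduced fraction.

Choose coordinates P = (0, 0), X = (1, 0), R = (0, 1), Y = (-1, 1).
1. S lies on line RY with RS:SY = -1:4 ⇒ S = (1/3, 1)
2. Z is the centroid of triangle XYS ⇒ Z = (1/9, 2/3)
3. U is where the line through Z parallel to YP meets line PS ⇒ U = (7/36, 7/12)
2·[YXU] = 13/36, 2·[UZP] = 7/108
[YXU]:[UZP] = 13/36:7/108 = 39/7

[YXU]:[UZP] = 39/7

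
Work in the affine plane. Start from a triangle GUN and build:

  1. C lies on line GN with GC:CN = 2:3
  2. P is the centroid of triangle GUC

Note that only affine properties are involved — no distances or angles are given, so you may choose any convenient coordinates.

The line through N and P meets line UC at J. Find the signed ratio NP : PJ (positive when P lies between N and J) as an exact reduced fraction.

Choose coordinates G = (0, 0), U = (1, 0), N = (0, 1).
1. C lies on line GN with GC:CN = 2:3 ⇒ C = (0, 2/5)
2. P is the centroid of triangle GUC ⇒ P = (1/3, 2/15)
line NP meets UC at J = (3/11, 16/55)
P = N + t·(J−N) with t = 11/9, so NP:PJ = 11/9:-2/9

NP:PJ = -11/2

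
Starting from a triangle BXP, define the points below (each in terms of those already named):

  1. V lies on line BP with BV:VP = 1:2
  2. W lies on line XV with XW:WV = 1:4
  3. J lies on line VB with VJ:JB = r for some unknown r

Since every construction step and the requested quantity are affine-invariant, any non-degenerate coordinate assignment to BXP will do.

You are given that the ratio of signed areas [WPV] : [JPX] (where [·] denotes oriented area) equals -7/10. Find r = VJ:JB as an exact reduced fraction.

r = 2/5

Work in coordinates with B = (0, 0), X = (1, 0), P = (0, 1).
1. V lies on line BP with BV:VP = 1:2 ⇒ V = (0, 1/3)
2. W lies on line XV with XW:WV = 1:4 ⇒ W = (4/5, 1/15)
3. With VJ:JB = r, write λ = r/(r+1) so J = V + λ·(B−V); J is affine-linear in λ
Every point depending on J is an affine combination of J and λ-independent points, so each such coordinate is linear in λ; the λ² term in each signed area is a multiple of (B−V)×(B−V) = 0, so 2·[WPV] and 2·[JPX] are each linear in λ. Evaluating at λ=0 and λ=1:
  2·[WPV] = 8/15,   2·[JPX] = -1/3·λ − 2/3
So [WPV]:[JPX] = (8/15) / (-1/3·λ − 2/3). Setting this equal to -7/10:
  8/15 = -7/10·(-1/3·λ − 2/3)  ⇒  λ = 2/7
Then r = λ/(1−λ) = (2/7)/(5/7) = 2/5. Check: with r = 2/5, J = (0, 5/21) and [WPV]:[JPX] = -7/10 as required.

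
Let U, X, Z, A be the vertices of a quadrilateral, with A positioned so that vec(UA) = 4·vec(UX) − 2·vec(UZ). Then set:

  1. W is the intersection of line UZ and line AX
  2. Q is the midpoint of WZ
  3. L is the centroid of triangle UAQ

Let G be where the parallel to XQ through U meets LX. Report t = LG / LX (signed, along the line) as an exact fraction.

t = -13/2

Choose coordinates U = (0, 0), X = (1, 0), Z = (0, 1), A = (4, -2).
1. W is the intersection of line UZ and line AX ⇒ W = (0, 2/3)
2. Q is the midpoint of WZ ⇒ Q = (0, 5/6)
3. L is the centroid of triangle UAQ ⇒ L = (4/3, -7/18)
through U parallel to XQ: direction (-1, 5/6); meets LX at G = (7/2, -35/12)
G = L + t·(X−L) with t = -13/2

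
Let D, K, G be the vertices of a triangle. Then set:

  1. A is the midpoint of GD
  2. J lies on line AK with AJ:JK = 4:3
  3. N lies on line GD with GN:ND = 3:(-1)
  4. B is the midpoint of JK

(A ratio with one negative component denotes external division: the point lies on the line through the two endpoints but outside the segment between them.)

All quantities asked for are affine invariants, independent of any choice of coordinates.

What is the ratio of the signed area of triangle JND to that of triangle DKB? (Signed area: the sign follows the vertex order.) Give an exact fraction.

Assign D = (0, 0), K = (1, 0), G = (0, 1) — the answer is frame-independent, so this choice is without loss of generality.
1. A is the midpoint of GD ⇒ A = (0, 1/2)
2. J lies on line AK with AJ:JK = 4:3 ⇒ J = (4/7, 3/14)
3. N lies on line GD with GN:ND = 3:(-1) ⇒ N = (0, -1/2)
4. B is the midpoint of JK ⇒ B = (11/14, 3/28)
2·[JND] = -2/7, 2·[DKB] = 3/28
[JND]:[DKB] = -2/7:3/28 = -8/3

[JND]:[DKB] = -8/3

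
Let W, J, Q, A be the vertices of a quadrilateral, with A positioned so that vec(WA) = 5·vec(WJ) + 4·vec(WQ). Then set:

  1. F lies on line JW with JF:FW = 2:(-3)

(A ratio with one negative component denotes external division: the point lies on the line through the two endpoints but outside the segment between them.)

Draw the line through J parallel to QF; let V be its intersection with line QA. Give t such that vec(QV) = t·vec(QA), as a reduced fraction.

Assign W = (0, 0), J = (1, 0), Q = (0, 1), A = (5, 4) — the answer is frame-independent, so this choice is without loss of generality.
1. F lies on line JW with JF:FW = 2:(-3) ⇒ F = (3, 0)
through J parallel to QF: direction (3, -1); meets QA at V = (-5/7, 4/7)
V = Q + t·(A−Q) with t = -1/7

t = -1/7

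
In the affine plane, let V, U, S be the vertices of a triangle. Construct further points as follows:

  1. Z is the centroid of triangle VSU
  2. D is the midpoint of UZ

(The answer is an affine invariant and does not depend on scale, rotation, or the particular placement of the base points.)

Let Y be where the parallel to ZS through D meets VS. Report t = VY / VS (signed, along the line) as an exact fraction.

t = 3/2

Assign V = (0, 0), U = (1, 0), S = (0, 1) — the answer is frame-independent, so this choice is without loss of generality.
1. Z is the centroid of triangle VSU ⇒ Z = (1/3, 1/3)
2. D is the midpoint of UZ ⇒ D = (2/3, 1/6)
through D parallel to ZS: direction (-1/3, 2/3); meets VS at Y = (0, 3/2)
Y = V + t·(S−V) with t = 3/2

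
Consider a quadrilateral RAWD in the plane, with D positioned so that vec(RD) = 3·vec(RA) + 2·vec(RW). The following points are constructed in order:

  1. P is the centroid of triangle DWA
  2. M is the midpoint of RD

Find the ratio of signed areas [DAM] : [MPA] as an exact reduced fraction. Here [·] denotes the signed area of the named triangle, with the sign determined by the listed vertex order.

Set R = (0, 0), A = (1, 0), W = (0, 1), D = (3, 2); any affine frame gives the same invariant.
1. P is the centroid of triangle DWA ⇒ P = (4/3, 1)
2. M is the midpoint of RD ⇒ M = (3/2, 1)
2·[DAM] = -1, 2·[MPA] = 1/6
[DAM]:[MPA] = -1:1/6 = -6

[DAM]:[MPA] = -6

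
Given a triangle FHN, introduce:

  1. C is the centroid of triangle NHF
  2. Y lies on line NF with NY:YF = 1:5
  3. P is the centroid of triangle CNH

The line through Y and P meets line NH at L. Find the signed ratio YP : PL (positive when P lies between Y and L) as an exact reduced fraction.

Choose coordinates F = (0, 0), H = (1, 0), N = (0, 1).
1. C is the centroid of triangle NHF ⇒ C = (1/3, 1/3)
2. Y lies on line NF with NY:YF = 1:5 ⇒ Y = (0, 5/6)
3. P is the centroid of triangle CNH ⇒ P = (4/9, 4/9)
line YP meets NH at L = (4/3, -1/3)
P = Y + t·(L−Y) with t = 1/3, so YP:PL = 1/3:2/3

YP:PL = 1/2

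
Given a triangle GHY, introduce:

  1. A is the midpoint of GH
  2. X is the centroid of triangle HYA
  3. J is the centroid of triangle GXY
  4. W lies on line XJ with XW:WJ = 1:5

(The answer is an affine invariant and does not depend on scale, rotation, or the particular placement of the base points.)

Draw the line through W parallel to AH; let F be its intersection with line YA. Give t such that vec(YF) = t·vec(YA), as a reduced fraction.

Set G = (0, 0), H = (1, 0), Y = (0, 1); any affine frame gives the same invariant.
1. A is the midpoint of GH ⇒ A = (1/2, 0)
2. X is the centroid of triangle HYA ⇒ X = (1/2, 1/3)
3. J is the centroid of triangle GXY ⇒ J = (1/6, 4/9)
4. W lies on line XJ with XW:WJ = 1:5 ⇒ W = (4/9, 19/54)
through W parallel to AH: direction (1/2, 0); meets YA at F = (35/108, 19/54)
F = Y + t·(A−Y) with t = 35/54

t = 35/54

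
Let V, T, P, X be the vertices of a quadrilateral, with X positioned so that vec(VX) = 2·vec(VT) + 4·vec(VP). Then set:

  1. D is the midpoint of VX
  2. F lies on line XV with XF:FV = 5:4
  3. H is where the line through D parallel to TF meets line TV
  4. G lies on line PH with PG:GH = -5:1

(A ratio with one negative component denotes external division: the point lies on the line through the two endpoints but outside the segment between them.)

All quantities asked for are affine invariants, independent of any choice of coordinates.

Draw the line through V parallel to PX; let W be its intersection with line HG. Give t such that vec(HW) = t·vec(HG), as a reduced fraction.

t = -108/43

Set V = (0, 0), T = (1, 0), P = (0, 1), X = (2, 4); any affine frame gives the same invariant.
1. D is the midpoint of VX ⇒ D = (1, 2)
2. F lies on line XV with XF:FV = 5:4 ⇒ F = (8/9, 16/9)
3. H is where the line through D parallel to TF meets line TV ⇒ H = (9/8, 0)
4. G lies on line PH with PG:GH = -5:1 ⇒ G = (45/32, -1/4)
through V parallel to PX: direction (2, 3); meets HG at W = (18/43, 27/43)
W = H + t·(G−H) with t = -108/43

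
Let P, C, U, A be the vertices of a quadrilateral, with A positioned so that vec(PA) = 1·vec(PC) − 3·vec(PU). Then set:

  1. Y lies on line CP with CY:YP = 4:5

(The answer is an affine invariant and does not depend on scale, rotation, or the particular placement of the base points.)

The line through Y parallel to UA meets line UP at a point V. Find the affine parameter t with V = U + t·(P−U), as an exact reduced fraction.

t = -11/9

Work in coordinates with P = (0, 0), C = (1, 0), U = (0, 1), A = (1, -3).
1. Y lies on line CP with CY:YP = 4:5 ⇒ Y = (5/9, 0)
through Y parallel to UA: direction (1, -4); meets UP at V = (0, 20/9)
V = U + t·(P−U) with t = -11/9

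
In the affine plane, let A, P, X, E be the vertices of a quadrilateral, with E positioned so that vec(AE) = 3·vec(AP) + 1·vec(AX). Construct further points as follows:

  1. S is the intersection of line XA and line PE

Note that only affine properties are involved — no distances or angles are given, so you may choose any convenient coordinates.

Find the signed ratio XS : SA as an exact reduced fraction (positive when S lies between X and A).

XS:SA = -3

Choose coordinates A = (0, 0), P = (1, 0), X = (0, 1), E = (3, 1).
1. S is the intersection of line XA and line PE ⇒ S = (0, -1/2)
S = X + t·(A−X) with t = 3/2, so XS:SA = t:(1−t) = 3/2:-1/2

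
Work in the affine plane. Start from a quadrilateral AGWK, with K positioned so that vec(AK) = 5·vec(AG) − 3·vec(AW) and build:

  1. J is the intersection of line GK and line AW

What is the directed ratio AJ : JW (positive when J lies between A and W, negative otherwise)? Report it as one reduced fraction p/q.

AJ:JW = 3

Assign A = (0, 0), G = (1, 0), W = (0, 1), K = (5, -3) — the answer is frame-independent, so this choice is without loss of generality.
1. J is the intersection of line GK and line AW ⇒ J = (0, 3/4)
J = A + t·(W−A) with t = 3/4, so AJ:JW = t:(1−t) = 3/4:1/4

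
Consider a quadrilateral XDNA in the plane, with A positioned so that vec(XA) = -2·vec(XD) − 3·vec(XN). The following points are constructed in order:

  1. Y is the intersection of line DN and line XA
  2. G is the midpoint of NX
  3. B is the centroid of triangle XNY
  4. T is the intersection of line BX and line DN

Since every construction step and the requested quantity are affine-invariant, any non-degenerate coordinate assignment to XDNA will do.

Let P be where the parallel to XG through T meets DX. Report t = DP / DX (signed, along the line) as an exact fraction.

t = 4/5

Assign X = (0, 0), D = (1, 0), N = (0, 1), A = (-2, -3) — the answer is frame-independent, so this choice is without loss of generality.
1. Y is the intersection of line DN and line XA ⇒ Y = (2/5, 3/5)
2. G is the midpoint of NX ⇒ G = (0, 1/2)
3. B is the centroid of triangle XNY ⇒ B = (2/15, 8/15)
4. T is the intersection of line BX and line DN ⇒ T = (1/5, 4/5)
through T parallel to XG: direction (0, 1/2); meets DX at P = (1/5, 0)
P = D + t·(X−D) with t = 4/5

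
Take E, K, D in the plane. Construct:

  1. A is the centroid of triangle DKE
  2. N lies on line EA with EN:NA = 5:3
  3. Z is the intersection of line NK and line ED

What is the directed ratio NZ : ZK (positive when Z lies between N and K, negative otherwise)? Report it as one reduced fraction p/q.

NZ:ZK = -5/24

Work in coordinates with E = (0, 0), K = (1, 0), D = (0, 1).
1. A is the centroid of triangle DKE ⇒ A = (1/3, 1/3)
2. N lies on line EA with EN:NA = 5:3 ⇒ N = (5/24, 5/24)
3. Z is the intersection of line NK and line ED ⇒ Z = (0, 5/19)
Z = N + t·(K−N) with t = -5/19, so NZ:ZK = t:(1−t) = -5/19:24/19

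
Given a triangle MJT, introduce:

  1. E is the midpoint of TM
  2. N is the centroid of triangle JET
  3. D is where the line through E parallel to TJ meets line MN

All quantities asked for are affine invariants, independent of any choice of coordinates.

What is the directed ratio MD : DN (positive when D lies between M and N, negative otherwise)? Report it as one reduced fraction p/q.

Set M = (0, 0), J = (1, 0), T = (0, 1); any affine frame gives the same invariant.
1. E is the midpoint of TM ⇒ E = (0, 1/2)
2. N is the centroid of triangle JET ⇒ N = (1/3, 1/2)
3. D is where the line through E parallel to TJ meets line MN ⇒ D = (1/5, 3/10)
D = M + t·(N−M) with t = 3/5, so MD:DN = t:(1−t) = 3/5:2/5

MD:DN = 3/2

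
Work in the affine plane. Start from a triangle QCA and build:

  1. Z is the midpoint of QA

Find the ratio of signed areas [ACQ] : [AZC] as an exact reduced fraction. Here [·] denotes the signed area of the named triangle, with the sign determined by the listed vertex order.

[ACQ]:[AZC] = -2

Assign Q = (0, 0), C = (1, 0), A = (0, 1) — the answer is frame-independent, so this choice is without loss of generality.
1. Z is the midpoint of QA ⇒ Z = (0, 1/2)
2·[ACQ] = -1, 2·[AZC] = 1/2
[ACQ]:[AZC] = -1:1/2 = -2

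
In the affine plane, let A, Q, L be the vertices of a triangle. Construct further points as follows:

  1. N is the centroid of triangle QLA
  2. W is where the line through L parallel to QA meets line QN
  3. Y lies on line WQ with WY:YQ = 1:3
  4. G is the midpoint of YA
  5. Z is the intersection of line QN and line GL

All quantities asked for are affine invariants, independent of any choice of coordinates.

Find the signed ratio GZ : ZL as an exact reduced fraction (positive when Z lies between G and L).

Assign A = (0, 0), Q = (1, 0), L = (0, 1) — the answer is frame-independent, so this choice is without loss of generality.
1. N is the centroid of triangle QLA ⇒ N = (1/3, 1/3)
2. W is where the line through L parallel to QA meets line QN ⇒ W = (-1, 1)
3. Y lies on line WQ with WY:YQ = 1:3 ⇒ Y = (-1/2, 3/4)
4. G is the midpoint of YA ⇒ G = (-1/4, 3/8)
5. Z is the intersection of line QN and line GL ⇒ Z = (-1/6, 7/12)
Z = G + t·(L−G) with t = 1/3, so GZ:ZL = t:(1−t) = 1/3:2/3

GZ:ZL = 1/2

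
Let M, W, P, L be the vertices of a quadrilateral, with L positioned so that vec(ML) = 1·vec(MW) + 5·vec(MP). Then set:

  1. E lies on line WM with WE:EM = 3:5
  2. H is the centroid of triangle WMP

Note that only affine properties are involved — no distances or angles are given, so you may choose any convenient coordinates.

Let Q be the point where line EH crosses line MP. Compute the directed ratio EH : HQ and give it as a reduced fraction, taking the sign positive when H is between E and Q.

EH:HQ = 7/8

Work in coordinates with M = (0, 0), W = (1, 0), P = (0, 1), L = (1, 5).
1. E lies on line WM with WE:EM = 3:5 ⇒ E = (5/8, 0)
2. H is the centroid of triangle WMP ⇒ H = (1/3, 1/3)
line EH meets MP at Q = (0, 5/7)
H = E + t·(Q−E) with t = 7/15, so EH:HQ = 7/15:8/15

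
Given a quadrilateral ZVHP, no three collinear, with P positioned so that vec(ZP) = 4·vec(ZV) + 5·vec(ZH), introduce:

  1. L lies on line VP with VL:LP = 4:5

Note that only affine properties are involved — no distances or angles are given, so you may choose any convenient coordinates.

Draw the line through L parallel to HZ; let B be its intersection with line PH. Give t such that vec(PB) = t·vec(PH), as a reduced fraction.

t = 5/12

Set Z = (0, 0), V = (1, 0), H = (0, 1), P = (4, 5); any affine frame gives the same invariant.
1. L lies on line VP with VL:LP = 4:5 ⇒ L = (7/3, 20/9)
through L parallel to HZ: direction (0, -1); meets PH at B = (7/3, 10/3)
B = P + t·(H−P) with t = 5/12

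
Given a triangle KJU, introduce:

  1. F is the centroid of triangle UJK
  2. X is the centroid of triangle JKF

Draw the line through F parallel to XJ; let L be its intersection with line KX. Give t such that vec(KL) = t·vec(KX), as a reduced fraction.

t = 2

Choose coordinates K = (0, 0), J = (1, 0), U = (0, 1).
1. F is the centroid of triangle UJK ⇒ F = (1/3, 1/3)
2. X is the centroid of triangle JKF ⇒ X = (4/9, 1/9)
through F parallel to XJ: direction (5/9, -1/9); meets KX at L = (8/9, 2/9)
L = K + t·(X−K) with t = 2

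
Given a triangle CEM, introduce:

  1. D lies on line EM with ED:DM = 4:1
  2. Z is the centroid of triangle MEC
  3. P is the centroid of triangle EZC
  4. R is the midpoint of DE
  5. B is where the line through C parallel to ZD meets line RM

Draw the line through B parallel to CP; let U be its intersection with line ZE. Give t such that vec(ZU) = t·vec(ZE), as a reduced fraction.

t = -5/2

Work in coordinates with C = (0, 0), E = (1, 0), M = (0, 1).
1. D lies on line EM with ED:DM = 4:1 ⇒ D = (1/5, 4/5)
2. Z is the centroid of triangle MEC ⇒ Z = (1/3, 1/3)
3. P is the centroid of triangle EZC ⇒ P = (4/9, 1/9)
4. R is the midpoint of DE ⇒ R = (3/5, 2/5)
5. B is where the line through C parallel to ZD meets line RM ⇒ B = (-2/5, 7/5)
through B parallel to CP: direction (4/9, 1/9); meets ZE at U = (-4/3, 7/6)
U = Z + t·(E−Z) with t = -5/2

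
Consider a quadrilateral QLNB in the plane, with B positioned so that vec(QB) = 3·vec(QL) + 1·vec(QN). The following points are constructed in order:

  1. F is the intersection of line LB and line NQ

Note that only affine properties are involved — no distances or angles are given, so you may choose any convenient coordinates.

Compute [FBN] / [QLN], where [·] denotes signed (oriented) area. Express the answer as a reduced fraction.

[FBN]:[QLN] = 9/2

Choose coordinates Q = (0, 0), L = (1, 0), N = (0, 1), B = (3, 1).
1. F is the intersection of line LB and line NQ ⇒ F = (0, -1/2)
2·[FBN] = 9/2, 2·[QLN] = 1
[FBN]:[QLN] = 9/2:1 = 9/2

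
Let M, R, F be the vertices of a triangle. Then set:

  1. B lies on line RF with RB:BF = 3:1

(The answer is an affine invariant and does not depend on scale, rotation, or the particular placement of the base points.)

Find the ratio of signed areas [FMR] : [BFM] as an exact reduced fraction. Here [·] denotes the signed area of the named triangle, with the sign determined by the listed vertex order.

Set M = (0, 0), R = (1, 0), F = (0, 1); any affine frame gives the same invariant.
1. B lies on line RF with RB:BF = 3:1 ⇒ B = (1/4, 3/4)
2·[FMR] = 1, 2·[BFM] = 1/4
[FMR]:[BFM] = 1:1/4 = 4

[FMR]:[BFM] = 4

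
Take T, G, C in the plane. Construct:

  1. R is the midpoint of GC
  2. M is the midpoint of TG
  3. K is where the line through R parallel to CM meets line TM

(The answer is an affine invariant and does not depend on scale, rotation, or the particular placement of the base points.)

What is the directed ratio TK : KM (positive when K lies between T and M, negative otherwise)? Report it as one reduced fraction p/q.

TK:KM = -3

Choose coordinates T = (0, 0), G = (1, 0), C = (0, 1).
1. R is the midpoint of GC ⇒ R = (1/2, 1/2)
2. M is the midpoint of TG ⇒ M = (1/2, 0)
3. K is where the line through R parallel to CM meets line TM ⇒ K = (3/4, 0)
K = T + t·(M−T) with t = 3/2, so TK:KM = t:(1−t) = 3/2:-1/2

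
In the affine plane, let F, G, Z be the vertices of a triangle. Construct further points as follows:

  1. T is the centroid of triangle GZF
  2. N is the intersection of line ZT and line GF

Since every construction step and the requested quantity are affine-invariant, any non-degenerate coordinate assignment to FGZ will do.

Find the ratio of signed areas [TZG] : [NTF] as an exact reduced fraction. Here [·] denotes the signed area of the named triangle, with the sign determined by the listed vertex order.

[TZG]:[NTF] = -2

Assign F = (0, 0), G = (1, 0), Z = (0, 1) — the answer is frame-independent, so this choice is without loss of generality.
1. T is the centroid of triangle GZF ⇒ T = (1/3, 1/3)
2. N is the intersection of line ZT and line GF ⇒ N = (1/2, 0)
2·[TZG] = -1/3, 2·[NTF] = 1/6
[TZG]:[NTF] = -1/3:1/6 = -2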